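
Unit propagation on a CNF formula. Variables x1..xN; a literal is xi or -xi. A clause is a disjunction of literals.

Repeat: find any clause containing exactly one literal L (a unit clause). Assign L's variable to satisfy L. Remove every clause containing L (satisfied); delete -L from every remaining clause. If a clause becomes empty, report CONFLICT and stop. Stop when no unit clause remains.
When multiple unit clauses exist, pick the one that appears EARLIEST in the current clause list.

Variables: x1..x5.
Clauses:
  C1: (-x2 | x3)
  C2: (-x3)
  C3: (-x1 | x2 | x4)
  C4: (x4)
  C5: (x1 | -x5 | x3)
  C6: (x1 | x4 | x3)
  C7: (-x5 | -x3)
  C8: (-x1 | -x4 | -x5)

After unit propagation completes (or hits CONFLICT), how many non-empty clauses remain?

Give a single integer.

unit clause [-3] forces x3=F; simplify:
  drop 3 from [-2, 3] -> [-2]
  drop 3 from [1, -5, 3] -> [1, -5]
  drop 3 from [1, 4, 3] -> [1, 4]
  satisfied 2 clause(s); 6 remain; assigned so far: [3]
unit clause [-2] forces x2=F; simplify:
  drop 2 from [-1, 2, 4] -> [-1, 4]
  satisfied 1 clause(s); 5 remain; assigned so far: [2, 3]
unit clause [4] forces x4=T; simplify:
  drop -4 from [-1, -4, -5] -> [-1, -5]
  satisfied 3 clause(s); 2 remain; assigned so far: [2, 3, 4]

Answer: 2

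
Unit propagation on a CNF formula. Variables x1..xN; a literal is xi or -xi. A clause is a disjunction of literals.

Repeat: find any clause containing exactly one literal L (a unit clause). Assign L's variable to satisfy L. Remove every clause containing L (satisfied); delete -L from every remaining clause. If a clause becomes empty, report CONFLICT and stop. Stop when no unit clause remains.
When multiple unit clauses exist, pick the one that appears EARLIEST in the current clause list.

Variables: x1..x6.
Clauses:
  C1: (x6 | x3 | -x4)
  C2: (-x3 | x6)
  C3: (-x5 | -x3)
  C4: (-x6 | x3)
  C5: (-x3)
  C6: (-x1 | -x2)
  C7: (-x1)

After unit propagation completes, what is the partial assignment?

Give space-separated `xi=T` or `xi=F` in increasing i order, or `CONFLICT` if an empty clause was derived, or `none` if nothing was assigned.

Answer: x1=F x3=F x4=F x6=F

Derivation:
unit clause [-3] forces x3=F; simplify:
  drop 3 from [6, 3, -4] -> [6, -4]
  drop 3 from [-6, 3] -> [-6]
  satisfied 3 clause(s); 4 remain; assigned so far: [3]
unit clause [-6] forces x6=F; simplify:
  drop 6 from [6, -4] -> [-4]
  satisfied 1 clause(s); 3 remain; assigned so far: [3, 6]
unit clause [-4] forces x4=F; simplify:
  satisfied 1 clause(s); 2 remain; assigned so far: [3, 4, 6]
unit clause [-1] forces x1=F; simplify:
  satisfied 2 clause(s); 0 remain; assigned so far: [1, 3, 4, 6]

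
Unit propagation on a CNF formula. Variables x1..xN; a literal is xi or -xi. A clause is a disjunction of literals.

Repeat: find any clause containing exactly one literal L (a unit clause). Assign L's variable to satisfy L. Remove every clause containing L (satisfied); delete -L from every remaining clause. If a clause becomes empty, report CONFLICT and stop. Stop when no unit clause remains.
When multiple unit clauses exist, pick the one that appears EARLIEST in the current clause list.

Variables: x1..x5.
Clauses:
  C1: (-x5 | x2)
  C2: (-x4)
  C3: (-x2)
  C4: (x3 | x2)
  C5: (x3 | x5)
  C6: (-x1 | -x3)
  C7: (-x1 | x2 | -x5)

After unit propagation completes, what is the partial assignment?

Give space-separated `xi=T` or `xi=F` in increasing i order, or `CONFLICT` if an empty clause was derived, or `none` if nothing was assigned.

unit clause [-4] forces x4=F; simplify:
  satisfied 1 clause(s); 6 remain; assigned so far: [4]
unit clause [-2] forces x2=F; simplify:
  drop 2 from [-5, 2] -> [-5]
  drop 2 from [3, 2] -> [3]
  drop 2 from [-1, 2, -5] -> [-1, -5]
  satisfied 1 clause(s); 5 remain; assigned so far: [2, 4]
unit clause [-5] forces x5=F; simplify:
  drop 5 from [3, 5] -> [3]
  satisfied 2 clause(s); 3 remain; assigned so far: [2, 4, 5]
unit clause [3] forces x3=T; simplify:
  drop -3 from [-1, -3] -> [-1]
  satisfied 2 clause(s); 1 remain; assigned so far: [2, 3, 4, 5]
unit clause [-1] forces x1=F; simplify:
  satisfied 1 clause(s); 0 remain; assigned so far: [1, 2, 3, 4, 5]

Answer: x1=F x2=F x3=T x4=F x5=F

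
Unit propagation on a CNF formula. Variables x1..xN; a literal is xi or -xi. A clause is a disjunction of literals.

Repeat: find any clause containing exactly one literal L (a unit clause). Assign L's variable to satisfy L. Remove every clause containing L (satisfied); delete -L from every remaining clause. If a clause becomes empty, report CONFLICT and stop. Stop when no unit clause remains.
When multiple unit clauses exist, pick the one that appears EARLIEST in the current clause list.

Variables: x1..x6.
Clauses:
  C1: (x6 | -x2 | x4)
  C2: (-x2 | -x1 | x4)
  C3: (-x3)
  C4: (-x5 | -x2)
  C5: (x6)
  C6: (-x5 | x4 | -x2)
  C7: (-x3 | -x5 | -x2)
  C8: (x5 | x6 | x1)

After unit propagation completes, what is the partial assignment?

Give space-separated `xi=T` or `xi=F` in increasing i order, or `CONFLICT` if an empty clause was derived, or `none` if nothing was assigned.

Answer: x3=F x6=T

Derivation:
unit clause [-3] forces x3=F; simplify:
  satisfied 2 clause(s); 6 remain; assigned so far: [3]
unit clause [6] forces x6=T; simplify:
  satisfied 3 clause(s); 3 remain; assigned so far: [3, 6]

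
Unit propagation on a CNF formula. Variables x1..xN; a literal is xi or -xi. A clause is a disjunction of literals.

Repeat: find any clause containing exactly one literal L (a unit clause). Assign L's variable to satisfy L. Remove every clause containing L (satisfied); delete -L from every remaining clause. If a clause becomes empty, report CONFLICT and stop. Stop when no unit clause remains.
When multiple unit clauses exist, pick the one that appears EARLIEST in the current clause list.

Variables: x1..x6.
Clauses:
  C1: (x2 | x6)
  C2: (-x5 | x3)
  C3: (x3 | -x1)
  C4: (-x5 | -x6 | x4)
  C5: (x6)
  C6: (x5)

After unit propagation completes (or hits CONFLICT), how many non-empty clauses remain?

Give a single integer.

Answer: 0

Derivation:
unit clause [6] forces x6=T; simplify:
  drop -6 from [-5, -6, 4] -> [-5, 4]
  satisfied 2 clause(s); 4 remain; assigned so far: [6]
unit clause [5] forces x5=T; simplify:
  drop -5 from [-5, 3] -> [3]
  drop -5 from [-5, 4] -> [4]
  satisfied 1 clause(s); 3 remain; assigned so far: [5, 6]
unit clause [3] forces x3=T; simplify:
  satisfied 2 clause(s); 1 remain; assigned so far: [3, 5, 6]
unit clause [4] forces x4=T; simplify:
  satisfied 1 clause(s); 0 remain; assigned so far: [3, 4, 5, 6]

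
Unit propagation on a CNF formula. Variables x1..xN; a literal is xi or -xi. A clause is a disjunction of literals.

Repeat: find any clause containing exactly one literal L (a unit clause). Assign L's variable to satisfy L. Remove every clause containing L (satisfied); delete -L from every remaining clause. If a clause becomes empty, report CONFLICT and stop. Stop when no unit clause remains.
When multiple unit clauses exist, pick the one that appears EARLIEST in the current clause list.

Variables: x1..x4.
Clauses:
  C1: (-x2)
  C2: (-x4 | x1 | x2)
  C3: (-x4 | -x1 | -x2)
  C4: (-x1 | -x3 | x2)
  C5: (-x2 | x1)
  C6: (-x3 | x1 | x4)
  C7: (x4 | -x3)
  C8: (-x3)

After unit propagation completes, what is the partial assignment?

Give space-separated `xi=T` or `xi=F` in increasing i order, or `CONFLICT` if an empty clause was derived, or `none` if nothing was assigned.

unit clause [-2] forces x2=F; simplify:
  drop 2 from [-4, 1, 2] -> [-4, 1]
  drop 2 from [-1, -3, 2] -> [-1, -3]
  satisfied 3 clause(s); 5 remain; assigned so far: [2]
unit clause [-3] forces x3=F; simplify:
  satisfied 4 clause(s); 1 remain; assigned so far: [2, 3]

Answer: x2=F x3=F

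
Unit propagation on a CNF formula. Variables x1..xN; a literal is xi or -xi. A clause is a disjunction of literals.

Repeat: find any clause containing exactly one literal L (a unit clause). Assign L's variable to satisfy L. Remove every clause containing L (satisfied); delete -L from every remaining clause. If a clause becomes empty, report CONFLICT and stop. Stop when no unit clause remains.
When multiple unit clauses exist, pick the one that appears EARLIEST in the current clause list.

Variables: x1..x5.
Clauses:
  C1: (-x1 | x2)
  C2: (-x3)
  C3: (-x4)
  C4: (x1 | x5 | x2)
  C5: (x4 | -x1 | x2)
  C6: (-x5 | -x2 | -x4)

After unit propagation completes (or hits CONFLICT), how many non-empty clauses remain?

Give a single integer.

unit clause [-3] forces x3=F; simplify:
  satisfied 1 clause(s); 5 remain; assigned so far: [3]
unit clause [-4] forces x4=F; simplify:
  drop 4 from [4, -1, 2] -> [-1, 2]
  satisfied 2 clause(s); 3 remain; assigned so far: [3, 4]

Answer: 3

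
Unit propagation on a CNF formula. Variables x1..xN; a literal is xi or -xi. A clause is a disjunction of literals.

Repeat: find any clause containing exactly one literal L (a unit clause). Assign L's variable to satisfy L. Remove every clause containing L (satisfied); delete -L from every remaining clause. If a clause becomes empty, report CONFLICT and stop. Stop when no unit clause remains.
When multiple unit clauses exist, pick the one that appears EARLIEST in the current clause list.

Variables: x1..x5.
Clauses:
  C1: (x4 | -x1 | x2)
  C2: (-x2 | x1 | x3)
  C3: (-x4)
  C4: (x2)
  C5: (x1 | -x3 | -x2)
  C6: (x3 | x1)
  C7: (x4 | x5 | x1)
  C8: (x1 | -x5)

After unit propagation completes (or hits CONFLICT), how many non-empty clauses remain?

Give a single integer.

Answer: 5

Derivation:
unit clause [-4] forces x4=F; simplify:
  drop 4 from [4, -1, 2] -> [-1, 2]
  drop 4 from [4, 5, 1] -> [5, 1]
  satisfied 1 clause(s); 7 remain; assigned so far: [4]
unit clause [2] forces x2=T; simplify:
  drop -2 from [-2, 1, 3] -> [1, 3]
  drop -2 from [1, -3, -2] -> [1, -3]
  satisfied 2 clause(s); 5 remain; assigned so far: [2, 4]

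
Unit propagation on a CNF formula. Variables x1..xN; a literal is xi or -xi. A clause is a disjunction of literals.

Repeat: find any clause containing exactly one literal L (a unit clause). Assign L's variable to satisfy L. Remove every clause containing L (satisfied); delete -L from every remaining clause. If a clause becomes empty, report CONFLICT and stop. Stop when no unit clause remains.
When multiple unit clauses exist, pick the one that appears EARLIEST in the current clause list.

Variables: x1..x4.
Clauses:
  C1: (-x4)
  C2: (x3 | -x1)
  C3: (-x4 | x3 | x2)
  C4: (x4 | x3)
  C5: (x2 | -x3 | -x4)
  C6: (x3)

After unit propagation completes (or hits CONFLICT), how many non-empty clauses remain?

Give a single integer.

unit clause [-4] forces x4=F; simplify:
  drop 4 from [4, 3] -> [3]
  satisfied 3 clause(s); 3 remain; assigned so far: [4]
unit clause [3] forces x3=T; simplify:
  satisfied 3 clause(s); 0 remain; assigned so far: [3, 4]

Answer: 0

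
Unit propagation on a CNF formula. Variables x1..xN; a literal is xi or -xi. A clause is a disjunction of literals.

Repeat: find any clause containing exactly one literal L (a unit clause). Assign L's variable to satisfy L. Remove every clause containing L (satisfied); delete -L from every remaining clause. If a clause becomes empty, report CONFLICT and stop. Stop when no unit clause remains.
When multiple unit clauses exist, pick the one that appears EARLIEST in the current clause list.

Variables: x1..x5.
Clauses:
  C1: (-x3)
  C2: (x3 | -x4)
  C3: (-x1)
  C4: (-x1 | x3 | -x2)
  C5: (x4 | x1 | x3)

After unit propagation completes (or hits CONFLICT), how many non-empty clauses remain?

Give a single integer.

Answer: 0

Derivation:
unit clause [-3] forces x3=F; simplify:
  drop 3 from [3, -4] -> [-4]
  drop 3 from [-1, 3, -2] -> [-1, -2]
  drop 3 from [4, 1, 3] -> [4, 1]
  satisfied 1 clause(s); 4 remain; assigned so far: [3]
unit clause [-4] forces x4=F; simplify:
  drop 4 from [4, 1] -> [1]
  satisfied 1 clause(s); 3 remain; assigned so far: [3, 4]
unit clause [-1] forces x1=F; simplify:
  drop 1 from [1] -> [] (empty!)
  satisfied 2 clause(s); 1 remain; assigned so far: [1, 3, 4]
CONFLICT (empty clause)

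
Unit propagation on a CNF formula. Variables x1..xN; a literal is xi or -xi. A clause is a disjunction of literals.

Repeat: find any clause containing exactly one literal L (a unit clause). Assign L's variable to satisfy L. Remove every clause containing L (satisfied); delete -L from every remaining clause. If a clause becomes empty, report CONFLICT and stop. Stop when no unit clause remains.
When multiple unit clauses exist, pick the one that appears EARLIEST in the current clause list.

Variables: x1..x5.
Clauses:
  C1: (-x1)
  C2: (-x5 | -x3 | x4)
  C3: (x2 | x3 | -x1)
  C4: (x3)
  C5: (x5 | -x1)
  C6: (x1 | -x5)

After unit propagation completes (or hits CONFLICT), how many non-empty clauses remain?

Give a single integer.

Answer: 0

Derivation:
unit clause [-1] forces x1=F; simplify:
  drop 1 from [1, -5] -> [-5]
  satisfied 3 clause(s); 3 remain; assigned so far: [1]
unit clause [3] forces x3=T; simplify:
  drop -3 from [-5, -3, 4] -> [-5, 4]
  satisfied 1 clause(s); 2 remain; assigned so far: [1, 3]
unit clause [-5] forces x5=F; simplify:
  satisfied 2 clause(s); 0 remain; assigned so far: [1, 3, 5]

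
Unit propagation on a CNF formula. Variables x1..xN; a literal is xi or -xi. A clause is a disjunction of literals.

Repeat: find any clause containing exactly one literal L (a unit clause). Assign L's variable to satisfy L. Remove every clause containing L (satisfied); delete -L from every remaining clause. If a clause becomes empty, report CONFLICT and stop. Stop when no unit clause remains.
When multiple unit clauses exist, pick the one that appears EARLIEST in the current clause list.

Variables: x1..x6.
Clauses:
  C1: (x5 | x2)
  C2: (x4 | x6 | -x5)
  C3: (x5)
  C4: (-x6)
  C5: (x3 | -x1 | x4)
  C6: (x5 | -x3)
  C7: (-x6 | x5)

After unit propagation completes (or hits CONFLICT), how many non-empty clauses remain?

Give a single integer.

Answer: 0

Derivation:
unit clause [5] forces x5=T; simplify:
  drop -5 from [4, 6, -5] -> [4, 6]
  satisfied 4 clause(s); 3 remain; assigned so far: [5]
unit clause [-6] forces x6=F; simplify:
  drop 6 from [4, 6] -> [4]
  satisfied 1 clause(s); 2 remain; assigned so far: [5, 6]
unit clause [4] forces x4=T; simplify:
  satisfied 2 clause(s); 0 remain; assigned so far: [4, 5, 6]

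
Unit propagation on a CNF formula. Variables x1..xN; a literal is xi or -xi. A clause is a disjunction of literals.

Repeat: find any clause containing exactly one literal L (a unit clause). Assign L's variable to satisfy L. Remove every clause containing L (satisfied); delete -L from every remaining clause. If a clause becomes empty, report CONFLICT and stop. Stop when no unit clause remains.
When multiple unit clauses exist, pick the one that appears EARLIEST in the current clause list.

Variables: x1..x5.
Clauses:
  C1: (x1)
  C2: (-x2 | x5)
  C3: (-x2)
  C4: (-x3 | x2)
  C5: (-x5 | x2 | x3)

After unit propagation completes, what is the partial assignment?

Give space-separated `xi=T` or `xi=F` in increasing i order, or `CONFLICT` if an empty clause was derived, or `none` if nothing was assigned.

Answer: x1=T x2=F x3=F x5=F

Derivation:
unit clause [1] forces x1=T; simplify:
  satisfied 1 clause(s); 4 remain; assigned so far: [1]
unit clause [-2] forces x2=F; simplify:
  drop 2 from [-3, 2] -> [-3]
  drop 2 from [-5, 2, 3] -> [-5, 3]
  satisfied 2 clause(s); 2 remain; assigned so far: [1, 2]
unit clause [-3] forces x3=F; simplify:
  drop 3 from [-5, 3] -> [-5]
  satisfied 1 clause(s); 1 remain; assigned so far: [1, 2, 3]
unit clause [-5] forces x5=F; simplify:
  satisfied 1 clause(s); 0 remain; assigned so far: [1, 2, 3, 5]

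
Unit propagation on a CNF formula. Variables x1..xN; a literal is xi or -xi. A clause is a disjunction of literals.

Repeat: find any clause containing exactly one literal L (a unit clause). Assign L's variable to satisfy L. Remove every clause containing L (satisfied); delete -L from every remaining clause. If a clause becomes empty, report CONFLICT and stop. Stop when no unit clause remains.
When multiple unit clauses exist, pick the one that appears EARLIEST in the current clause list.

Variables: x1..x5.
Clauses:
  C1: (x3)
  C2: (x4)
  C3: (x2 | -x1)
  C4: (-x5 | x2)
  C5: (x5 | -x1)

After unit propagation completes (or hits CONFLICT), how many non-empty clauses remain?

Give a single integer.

unit clause [3] forces x3=T; simplify:
  satisfied 1 clause(s); 4 remain; assigned so far: [3]
unit clause [4] forces x4=T; simplify:
  satisfied 1 clause(s); 3 remain; assigned so far: [3, 4]

Answer: 3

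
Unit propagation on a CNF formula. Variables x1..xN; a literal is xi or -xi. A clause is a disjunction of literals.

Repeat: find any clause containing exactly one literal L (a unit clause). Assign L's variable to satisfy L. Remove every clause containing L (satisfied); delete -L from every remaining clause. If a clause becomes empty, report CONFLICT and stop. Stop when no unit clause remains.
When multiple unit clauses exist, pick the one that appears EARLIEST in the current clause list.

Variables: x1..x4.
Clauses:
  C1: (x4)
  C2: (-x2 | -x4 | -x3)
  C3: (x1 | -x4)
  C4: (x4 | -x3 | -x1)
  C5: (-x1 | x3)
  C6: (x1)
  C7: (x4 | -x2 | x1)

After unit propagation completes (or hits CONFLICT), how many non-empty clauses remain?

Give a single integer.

unit clause [4] forces x4=T; simplify:
  drop -4 from [-2, -4, -3] -> [-2, -3]
  drop -4 from [1, -4] -> [1]
  satisfied 3 clause(s); 4 remain; assigned so far: [4]
unit clause [1] forces x1=T; simplify:
  drop -1 from [-1, 3] -> [3]
  satisfied 2 clause(s); 2 remain; assigned so far: [1, 4]
unit clause [3] forces x3=T; simplify:
  drop -3 from [-2, -3] -> [-2]
  satisfied 1 clause(s); 1 remain; assigned so far: [1, 3, 4]
unit clause [-2] forces x2=F; simplify:
  satisfied 1 clause(s); 0 remain; assigned so far: [1, 2, 3, 4]

Answer: 0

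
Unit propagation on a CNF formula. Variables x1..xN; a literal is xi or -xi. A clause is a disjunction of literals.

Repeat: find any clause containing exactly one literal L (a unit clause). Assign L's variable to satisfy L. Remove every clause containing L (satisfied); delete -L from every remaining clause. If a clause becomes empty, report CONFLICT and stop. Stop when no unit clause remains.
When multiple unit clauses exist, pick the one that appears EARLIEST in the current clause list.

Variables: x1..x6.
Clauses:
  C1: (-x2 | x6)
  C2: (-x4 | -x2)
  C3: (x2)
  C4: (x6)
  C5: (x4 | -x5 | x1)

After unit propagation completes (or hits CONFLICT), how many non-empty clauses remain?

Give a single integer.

Answer: 1

Derivation:
unit clause [2] forces x2=T; simplify:
  drop -2 from [-2, 6] -> [6]
  drop -2 from [-4, -2] -> [-4]
  satisfied 1 clause(s); 4 remain; assigned so far: [2]
unit clause [6] forces x6=T; simplify:
  satisfied 2 clause(s); 2 remain; assigned so far: [2, 6]
unit clause [-4] forces x4=F; simplify:
  drop 4 from [4, -5, 1] -> [-5, 1]
  satisfied 1 clause(s); 1 remain; assigned so far: [2, 4, 6]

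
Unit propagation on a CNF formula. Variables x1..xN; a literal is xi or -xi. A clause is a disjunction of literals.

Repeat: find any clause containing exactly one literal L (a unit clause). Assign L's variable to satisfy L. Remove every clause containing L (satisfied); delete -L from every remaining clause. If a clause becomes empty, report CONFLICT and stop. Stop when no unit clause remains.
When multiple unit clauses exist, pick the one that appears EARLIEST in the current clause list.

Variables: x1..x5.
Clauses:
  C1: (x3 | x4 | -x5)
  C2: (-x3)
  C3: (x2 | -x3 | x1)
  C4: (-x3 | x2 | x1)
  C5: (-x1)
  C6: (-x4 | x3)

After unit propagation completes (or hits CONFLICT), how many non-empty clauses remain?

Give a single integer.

unit clause [-3] forces x3=F; simplify:
  drop 3 from [3, 4, -5] -> [4, -5]
  drop 3 from [-4, 3] -> [-4]
  satisfied 3 clause(s); 3 remain; assigned so far: [3]
unit clause [-1] forces x1=F; simplify:
  satisfied 1 clause(s); 2 remain; assigned so far: [1, 3]
unit clause [-4] forces x4=F; simplify:
  drop 4 from [4, -5] -> [-5]
  satisfied 1 clause(s); 1 remain; assigned so far: [1, 3, 4]
unit clause [-5] forces x5=F; simplify:
  satisfied 1 clause(s); 0 remain; assigned so far: [1, 3, 4, 5]

Answer: 0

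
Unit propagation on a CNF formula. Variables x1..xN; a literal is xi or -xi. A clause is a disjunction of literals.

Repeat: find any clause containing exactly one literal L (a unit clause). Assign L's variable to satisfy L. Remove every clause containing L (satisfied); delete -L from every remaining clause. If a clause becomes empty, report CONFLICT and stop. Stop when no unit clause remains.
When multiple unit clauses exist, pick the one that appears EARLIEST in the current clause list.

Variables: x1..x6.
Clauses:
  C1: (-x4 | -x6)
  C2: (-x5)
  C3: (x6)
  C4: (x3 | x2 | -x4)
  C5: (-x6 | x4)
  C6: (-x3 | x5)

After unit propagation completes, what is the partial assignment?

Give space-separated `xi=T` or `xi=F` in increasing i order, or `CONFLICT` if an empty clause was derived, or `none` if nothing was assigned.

Answer: CONFLICT

Derivation:
unit clause [-5] forces x5=F; simplify:
  drop 5 from [-3, 5] -> [-3]
  satisfied 1 clause(s); 5 remain; assigned so far: [5]
unit clause [6] forces x6=T; simplify:
  drop -6 from [-4, -6] -> [-4]
  drop -6 from [-6, 4] -> [4]
  satisfied 1 clause(s); 4 remain; assigned so far: [5, 6]
unit clause [-4] forces x4=F; simplify:
  drop 4 from [4] -> [] (empty!)
  satisfied 2 clause(s); 2 remain; assigned so far: [4, 5, 6]
CONFLICT (empty clause)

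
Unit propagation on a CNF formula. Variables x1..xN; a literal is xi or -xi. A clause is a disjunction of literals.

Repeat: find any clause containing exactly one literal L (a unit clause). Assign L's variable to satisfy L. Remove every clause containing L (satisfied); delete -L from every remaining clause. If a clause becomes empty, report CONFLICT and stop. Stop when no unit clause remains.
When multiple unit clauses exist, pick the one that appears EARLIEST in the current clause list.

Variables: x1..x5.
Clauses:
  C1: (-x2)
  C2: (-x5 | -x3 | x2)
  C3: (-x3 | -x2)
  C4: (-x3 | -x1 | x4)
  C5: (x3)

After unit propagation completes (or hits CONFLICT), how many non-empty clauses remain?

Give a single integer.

Answer: 1

Derivation:
unit clause [-2] forces x2=F; simplify:
  drop 2 from [-5, -3, 2] -> [-5, -3]
  satisfied 2 clause(s); 3 remain; assigned so far: [2]
unit clause [3] forces x3=T; simplify:
  drop -3 from [-5, -3] -> [-5]
  drop -3 from [-3, -1, 4] -> [-1, 4]
  satisfied 1 clause(s); 2 remain; assigned so far: [2, 3]
unit clause [-5] forces x5=F; simplify:
  satisfied 1 clause(s); 1 remain; assigned so far: [2, 3, 5]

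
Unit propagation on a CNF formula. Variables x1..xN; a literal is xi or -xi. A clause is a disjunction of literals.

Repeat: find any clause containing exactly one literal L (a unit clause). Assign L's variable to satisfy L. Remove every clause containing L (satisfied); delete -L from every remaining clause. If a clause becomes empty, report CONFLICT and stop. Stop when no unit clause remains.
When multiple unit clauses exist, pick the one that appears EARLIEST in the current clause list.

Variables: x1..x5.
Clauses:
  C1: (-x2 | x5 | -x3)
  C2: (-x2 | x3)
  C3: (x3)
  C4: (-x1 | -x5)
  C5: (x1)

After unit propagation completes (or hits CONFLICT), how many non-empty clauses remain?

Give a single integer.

Answer: 0

Derivation:
unit clause [3] forces x3=T; simplify:
  drop -3 from [-2, 5, -3] -> [-2, 5]
  satisfied 2 clause(s); 3 remain; assigned so far: [3]
unit clause [1] forces x1=T; simplify:
  drop -1 from [-1, -5] -> [-5]
  satisfied 1 clause(s); 2 remain; assigned so far: [1, 3]
unit clause [-5] forces x5=F; simplify:
  drop 5 from [-2, 5] -> [-2]
  satisfied 1 clause(s); 1 remain; assigned so far: [1, 3, 5]
unit clause [-2] forces x2=F; simplify:
  satisfied 1 clause(s); 0 remain; assigned so far: [1, 2, 3, 5]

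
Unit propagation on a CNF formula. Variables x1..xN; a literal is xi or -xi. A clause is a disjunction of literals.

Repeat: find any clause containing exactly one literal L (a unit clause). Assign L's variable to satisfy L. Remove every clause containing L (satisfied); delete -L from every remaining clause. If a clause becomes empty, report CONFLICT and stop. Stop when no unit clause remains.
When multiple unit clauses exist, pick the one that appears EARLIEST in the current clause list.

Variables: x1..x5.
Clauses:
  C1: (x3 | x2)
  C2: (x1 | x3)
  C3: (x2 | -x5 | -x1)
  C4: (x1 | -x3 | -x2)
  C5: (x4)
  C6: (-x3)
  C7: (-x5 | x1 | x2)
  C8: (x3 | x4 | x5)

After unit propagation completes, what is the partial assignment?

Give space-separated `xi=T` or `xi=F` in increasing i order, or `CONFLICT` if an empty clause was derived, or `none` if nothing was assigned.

unit clause [4] forces x4=T; simplify:
  satisfied 2 clause(s); 6 remain; assigned so far: [4]
unit clause [-3] forces x3=F; simplify:
  drop 3 from [3, 2] -> [2]
  drop 3 from [1, 3] -> [1]
  satisfied 2 clause(s); 4 remain; assigned so far: [3, 4]
unit clause [2] forces x2=T; simplify:
  satisfied 3 clause(s); 1 remain; assigned so far: [2, 3, 4]
unit clause [1] forces x1=T; simplify:
  satisfied 1 clause(s); 0 remain; assigned so far: [1, 2, 3, 4]

Answer: x1=T x2=T x3=F x4=T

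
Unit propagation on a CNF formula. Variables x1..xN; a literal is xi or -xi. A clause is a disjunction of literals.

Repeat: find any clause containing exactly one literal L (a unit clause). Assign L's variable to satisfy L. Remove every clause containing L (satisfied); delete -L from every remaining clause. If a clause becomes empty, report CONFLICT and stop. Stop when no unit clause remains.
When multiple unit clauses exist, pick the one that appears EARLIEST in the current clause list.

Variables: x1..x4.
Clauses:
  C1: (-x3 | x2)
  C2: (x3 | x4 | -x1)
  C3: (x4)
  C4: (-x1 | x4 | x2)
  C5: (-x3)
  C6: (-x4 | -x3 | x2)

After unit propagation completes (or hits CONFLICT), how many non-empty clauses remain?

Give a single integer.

unit clause [4] forces x4=T; simplify:
  drop -4 from [-4, -3, 2] -> [-3, 2]
  satisfied 3 clause(s); 3 remain; assigned so far: [4]
unit clause [-3] forces x3=F; simplify:
  satisfied 3 clause(s); 0 remain; assigned so far: [3, 4]

Answer: 0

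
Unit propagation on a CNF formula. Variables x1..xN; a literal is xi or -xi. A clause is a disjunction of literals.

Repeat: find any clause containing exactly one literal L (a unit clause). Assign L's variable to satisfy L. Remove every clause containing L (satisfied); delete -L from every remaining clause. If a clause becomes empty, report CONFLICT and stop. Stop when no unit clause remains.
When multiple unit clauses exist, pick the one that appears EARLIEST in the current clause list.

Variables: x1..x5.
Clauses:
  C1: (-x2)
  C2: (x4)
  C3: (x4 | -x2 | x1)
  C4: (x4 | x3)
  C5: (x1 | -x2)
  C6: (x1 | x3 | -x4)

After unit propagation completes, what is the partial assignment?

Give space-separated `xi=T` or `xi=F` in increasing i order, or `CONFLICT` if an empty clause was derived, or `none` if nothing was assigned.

Answer: x2=F x4=T

Derivation:
unit clause [-2] forces x2=F; simplify:
  satisfied 3 clause(s); 3 remain; assigned so far: [2]
unit clause [4] forces x4=T; simplify:
  drop -4 from [1, 3, -4] -> [1, 3]
  satisfied 2 clause(s); 1 remain; assigned so far: [2, 4]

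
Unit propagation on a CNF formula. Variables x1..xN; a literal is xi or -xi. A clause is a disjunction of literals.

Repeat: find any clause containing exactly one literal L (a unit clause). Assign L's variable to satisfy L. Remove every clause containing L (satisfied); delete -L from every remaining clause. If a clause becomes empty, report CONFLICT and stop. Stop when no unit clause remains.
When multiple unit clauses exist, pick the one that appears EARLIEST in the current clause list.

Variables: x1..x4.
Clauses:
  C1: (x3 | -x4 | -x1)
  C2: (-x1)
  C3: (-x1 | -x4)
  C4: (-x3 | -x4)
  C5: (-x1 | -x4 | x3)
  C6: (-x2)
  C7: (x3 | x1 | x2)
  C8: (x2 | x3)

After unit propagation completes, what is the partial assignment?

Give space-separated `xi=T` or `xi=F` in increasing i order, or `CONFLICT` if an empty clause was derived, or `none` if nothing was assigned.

unit clause [-1] forces x1=F; simplify:
  drop 1 from [3, 1, 2] -> [3, 2]
  satisfied 4 clause(s); 4 remain; assigned so far: [1]
unit clause [-2] forces x2=F; simplify:
  drop 2 from [3, 2] -> [3]
  drop 2 from [2, 3] -> [3]
  satisfied 1 clause(s); 3 remain; assigned so far: [1, 2]
unit clause [3] forces x3=T; simplify:
  drop -3 from [-3, -4] -> [-4]
  satisfied 2 clause(s); 1 remain; assigned so far: [1, 2, 3]
unit clause [-4] forces x4=F; simplify:
  satisfied 1 clause(s); 0 remain; assigned so far: [1, 2, 3, 4]

Answer: x1=F x2=F x3=T x4=F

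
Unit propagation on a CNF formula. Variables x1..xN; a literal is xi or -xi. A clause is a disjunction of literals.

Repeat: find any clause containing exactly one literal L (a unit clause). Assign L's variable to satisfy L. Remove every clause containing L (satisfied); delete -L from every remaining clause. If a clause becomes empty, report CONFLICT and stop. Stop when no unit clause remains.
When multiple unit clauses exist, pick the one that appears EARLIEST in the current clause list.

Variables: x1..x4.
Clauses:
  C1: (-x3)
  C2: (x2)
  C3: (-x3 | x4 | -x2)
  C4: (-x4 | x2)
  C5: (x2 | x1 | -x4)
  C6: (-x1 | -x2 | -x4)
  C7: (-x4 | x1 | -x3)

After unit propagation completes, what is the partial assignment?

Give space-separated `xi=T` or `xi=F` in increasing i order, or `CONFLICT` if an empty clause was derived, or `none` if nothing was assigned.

Answer: x2=T x3=F

Derivation:
unit clause [-3] forces x3=F; simplify:
  satisfied 3 clause(s); 4 remain; assigned so far: [3]
unit clause [2] forces x2=T; simplify:
  drop -2 from [-1, -2, -4] -> [-1, -4]
  satisfied 3 clause(s); 1 remain; assigned so far: [2, 3]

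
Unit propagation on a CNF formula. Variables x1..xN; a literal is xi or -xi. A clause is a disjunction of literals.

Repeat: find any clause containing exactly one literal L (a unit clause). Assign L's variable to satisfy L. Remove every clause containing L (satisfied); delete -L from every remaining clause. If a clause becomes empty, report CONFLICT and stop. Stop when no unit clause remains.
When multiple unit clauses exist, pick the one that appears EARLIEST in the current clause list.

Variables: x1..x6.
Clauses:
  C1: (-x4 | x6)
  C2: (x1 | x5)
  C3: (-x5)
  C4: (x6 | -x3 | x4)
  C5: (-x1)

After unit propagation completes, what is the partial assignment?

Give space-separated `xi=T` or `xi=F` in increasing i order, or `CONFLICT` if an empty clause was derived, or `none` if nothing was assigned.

Answer: CONFLICT

Derivation:
unit clause [-5] forces x5=F; simplify:
  drop 5 from [1, 5] -> [1]
  satisfied 1 clause(s); 4 remain; assigned so far: [5]
unit clause [1] forces x1=T; simplify:
  drop -1 from [-1] -> [] (empty!)
  satisfied 1 clause(s); 3 remain; assigned so far: [1, 5]
CONFLICT (empty clause)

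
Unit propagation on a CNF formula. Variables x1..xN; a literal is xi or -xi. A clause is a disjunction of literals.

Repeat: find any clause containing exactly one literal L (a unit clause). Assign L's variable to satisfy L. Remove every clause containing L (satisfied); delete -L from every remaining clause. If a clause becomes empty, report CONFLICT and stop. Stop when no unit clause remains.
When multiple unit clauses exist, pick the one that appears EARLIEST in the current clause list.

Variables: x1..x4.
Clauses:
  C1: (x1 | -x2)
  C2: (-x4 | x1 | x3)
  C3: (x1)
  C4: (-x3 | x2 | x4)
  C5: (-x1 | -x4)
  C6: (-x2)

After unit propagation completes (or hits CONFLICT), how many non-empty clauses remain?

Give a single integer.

Answer: 0

Derivation:
unit clause [1] forces x1=T; simplify:
  drop -1 from [-1, -4] -> [-4]
  satisfied 3 clause(s); 3 remain; assigned so far: [1]
unit clause [-4] forces x4=F; simplify:
  drop 4 from [-3, 2, 4] -> [-3, 2]
  satisfied 1 clause(s); 2 remain; assigned so far: [1, 4]
unit clause [-2] forces x2=F; simplify:
  drop 2 from [-3, 2] -> [-3]
  satisfied 1 clause(s); 1 remain; assigned so far: [1, 2, 4]
unit clause [-3] forces x3=F; simplify:
  satisfied 1 clause(s); 0 remain; assigned so far: [1, 2, 3, 4]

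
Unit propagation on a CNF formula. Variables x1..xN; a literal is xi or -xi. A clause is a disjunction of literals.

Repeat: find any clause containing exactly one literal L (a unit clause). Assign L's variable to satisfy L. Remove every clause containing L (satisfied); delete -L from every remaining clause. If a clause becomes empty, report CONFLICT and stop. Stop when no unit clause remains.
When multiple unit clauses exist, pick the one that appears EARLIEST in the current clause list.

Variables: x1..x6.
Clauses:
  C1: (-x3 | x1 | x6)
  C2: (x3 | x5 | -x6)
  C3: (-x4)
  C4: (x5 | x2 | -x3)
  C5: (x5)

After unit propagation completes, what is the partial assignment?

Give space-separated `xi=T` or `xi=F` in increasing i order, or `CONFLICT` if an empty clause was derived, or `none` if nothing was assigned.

Answer: x4=F x5=T

Derivation:
unit clause [-4] forces x4=F; simplify:
  satisfied 1 clause(s); 4 remain; assigned so far: [4]
unit clause [5] forces x5=T; simplify:
  satisfied 3 clause(s); 1 remain; assigned so far: [4, 5]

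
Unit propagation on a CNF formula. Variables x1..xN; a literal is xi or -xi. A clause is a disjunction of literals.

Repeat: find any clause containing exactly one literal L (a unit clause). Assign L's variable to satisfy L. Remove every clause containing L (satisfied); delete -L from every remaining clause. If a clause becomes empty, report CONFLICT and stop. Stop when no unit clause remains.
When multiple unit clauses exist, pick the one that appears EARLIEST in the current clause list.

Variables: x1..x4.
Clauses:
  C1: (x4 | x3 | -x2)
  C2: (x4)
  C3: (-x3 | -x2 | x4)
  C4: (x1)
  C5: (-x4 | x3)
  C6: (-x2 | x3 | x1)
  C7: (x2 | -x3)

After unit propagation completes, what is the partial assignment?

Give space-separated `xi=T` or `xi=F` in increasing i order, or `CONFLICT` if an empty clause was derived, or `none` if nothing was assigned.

Answer: x1=T x2=T x3=T x4=T

Derivation:
unit clause [4] forces x4=T; simplify:
  drop -4 from [-4, 3] -> [3]
  satisfied 3 clause(s); 4 remain; assigned so far: [4]
unit clause [1] forces x1=T; simplify:
  satisfied 2 clause(s); 2 remain; assigned so far: [1, 4]
unit clause [3] forces x3=T; simplify:
  drop -3 from [2, -3] -> [2]
  satisfied 1 clause(s); 1 remain; assigned so far: [1, 3, 4]
unit clause [2] forces x2=T; simplify:
  satisfied 1 clause(s); 0 remain; assigned so far: [1, 2, 3, 4]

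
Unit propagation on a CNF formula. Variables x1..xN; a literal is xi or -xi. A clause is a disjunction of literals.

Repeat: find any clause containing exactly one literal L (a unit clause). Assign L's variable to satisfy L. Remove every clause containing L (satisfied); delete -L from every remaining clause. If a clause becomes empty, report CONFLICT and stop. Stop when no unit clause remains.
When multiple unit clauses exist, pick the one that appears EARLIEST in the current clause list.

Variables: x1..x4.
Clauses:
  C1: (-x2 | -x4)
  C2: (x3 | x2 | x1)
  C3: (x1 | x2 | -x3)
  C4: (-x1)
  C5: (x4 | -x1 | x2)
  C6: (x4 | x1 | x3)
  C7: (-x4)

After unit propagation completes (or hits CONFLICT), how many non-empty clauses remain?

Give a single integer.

unit clause [-1] forces x1=F; simplify:
  drop 1 from [3, 2, 1] -> [3, 2]
  drop 1 from [1, 2, -3] -> [2, -3]
  drop 1 from [4, 1, 3] -> [4, 3]
  satisfied 2 clause(s); 5 remain; assigned so far: [1]
unit clause [-4] forces x4=F; simplify:
  drop 4 from [4, 3] -> [3]
  satisfied 2 clause(s); 3 remain; assigned so far: [1, 4]
unit clause [3] forces x3=T; simplify:
  drop -3 from [2, -3] -> [2]
  satisfied 2 clause(s); 1 remain; assigned so far: [1, 3, 4]
unit clause [2] forces x2=T; simplify:
  satisfied 1 clause(s); 0 remain; assigned so far: [1, 2, 3, 4]

Answer: 0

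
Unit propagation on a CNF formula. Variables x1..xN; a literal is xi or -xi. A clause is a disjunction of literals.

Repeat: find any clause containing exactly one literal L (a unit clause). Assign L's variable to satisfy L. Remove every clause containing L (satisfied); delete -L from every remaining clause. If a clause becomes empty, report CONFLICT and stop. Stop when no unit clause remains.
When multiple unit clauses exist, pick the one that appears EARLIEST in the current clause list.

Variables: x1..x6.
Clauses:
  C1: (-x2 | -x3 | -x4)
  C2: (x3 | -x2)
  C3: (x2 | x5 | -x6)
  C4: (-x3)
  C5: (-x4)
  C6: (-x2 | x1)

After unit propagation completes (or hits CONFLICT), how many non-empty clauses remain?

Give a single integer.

unit clause [-3] forces x3=F; simplify:
  drop 3 from [3, -2] -> [-2]
  satisfied 2 clause(s); 4 remain; assigned so far: [3]
unit clause [-2] forces x2=F; simplify:
  drop 2 from [2, 5, -6] -> [5, -6]
  satisfied 2 clause(s); 2 remain; assigned so far: [2, 3]
unit clause [-4] forces x4=F; simplify:
  satisfied 1 clause(s); 1 remain; assigned so far: [2, 3, 4]

Answer: 1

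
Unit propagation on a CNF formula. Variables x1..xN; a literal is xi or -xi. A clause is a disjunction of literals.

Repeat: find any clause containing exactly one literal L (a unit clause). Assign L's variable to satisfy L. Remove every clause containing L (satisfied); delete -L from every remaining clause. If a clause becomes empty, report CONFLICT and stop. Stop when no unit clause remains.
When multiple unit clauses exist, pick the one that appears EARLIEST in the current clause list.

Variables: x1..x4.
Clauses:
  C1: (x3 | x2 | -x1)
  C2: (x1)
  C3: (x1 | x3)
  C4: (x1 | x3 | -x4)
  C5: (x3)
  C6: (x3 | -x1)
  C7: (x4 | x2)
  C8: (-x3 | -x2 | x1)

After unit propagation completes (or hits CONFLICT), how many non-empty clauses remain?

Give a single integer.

Answer: 1

Derivation:
unit clause [1] forces x1=T; simplify:
  drop -1 from [3, 2, -1] -> [3, 2]
  drop -1 from [3, -1] -> [3]
  satisfied 4 clause(s); 4 remain; assigned so far: [1]
unit clause [3] forces x3=T; simplify:
  satisfied 3 clause(s); 1 remain; assigned so far: [1, 3]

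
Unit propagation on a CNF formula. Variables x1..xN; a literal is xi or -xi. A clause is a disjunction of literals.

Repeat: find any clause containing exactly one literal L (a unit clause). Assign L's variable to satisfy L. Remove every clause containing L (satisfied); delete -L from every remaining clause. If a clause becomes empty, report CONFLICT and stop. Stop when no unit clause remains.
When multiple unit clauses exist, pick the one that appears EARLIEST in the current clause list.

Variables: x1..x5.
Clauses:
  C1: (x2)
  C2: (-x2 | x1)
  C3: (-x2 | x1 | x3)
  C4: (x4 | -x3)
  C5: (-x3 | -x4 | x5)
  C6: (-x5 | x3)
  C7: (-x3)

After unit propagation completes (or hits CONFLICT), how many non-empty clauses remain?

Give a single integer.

unit clause [2] forces x2=T; simplify:
  drop -2 from [-2, 1] -> [1]
  drop -2 from [-2, 1, 3] -> [1, 3]
  satisfied 1 clause(s); 6 remain; assigned so far: [2]
unit clause [1] forces x1=T; simplify:
  satisfied 2 clause(s); 4 remain; assigned so far: [1, 2]
unit clause [-3] forces x3=F; simplify:
  drop 3 from [-5, 3] -> [-5]
  satisfied 3 clause(s); 1 remain; assigned so far: [1, 2, 3]
unit clause [-5] forces x5=F; simplify:
  satisfied 1 clause(s); 0 remain; assigned so far: [1, 2, 3, 5]

Answer: 0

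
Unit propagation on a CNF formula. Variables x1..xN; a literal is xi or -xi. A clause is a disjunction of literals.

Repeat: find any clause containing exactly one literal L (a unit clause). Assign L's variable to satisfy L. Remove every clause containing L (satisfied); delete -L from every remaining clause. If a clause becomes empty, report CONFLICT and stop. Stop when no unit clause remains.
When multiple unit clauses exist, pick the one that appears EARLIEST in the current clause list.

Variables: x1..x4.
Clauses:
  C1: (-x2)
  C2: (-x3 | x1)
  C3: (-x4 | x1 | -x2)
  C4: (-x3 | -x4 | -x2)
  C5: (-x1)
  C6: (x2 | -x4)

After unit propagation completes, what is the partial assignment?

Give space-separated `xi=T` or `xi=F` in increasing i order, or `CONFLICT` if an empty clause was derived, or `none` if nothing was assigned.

Answer: x1=F x2=F x3=F x4=F

Derivation:
unit clause [-2] forces x2=F; simplify:
  drop 2 from [2, -4] -> [-4]
  satisfied 3 clause(s); 3 remain; assigned so far: [2]
unit clause [-1] forces x1=F; simplify:
  drop 1 from [-3, 1] -> [-3]
  satisfied 1 clause(s); 2 remain; assigned so far: [1, 2]
unit clause [-3] forces x3=F; simplify:
  satisfied 1 clause(s); 1 remain; assigned so far: [1, 2, 3]
unit clause [-4] forces x4=F; simplify:
  satisfied 1 clause(s); 0 remain; assigned so far: [1, 2, 3, 4]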